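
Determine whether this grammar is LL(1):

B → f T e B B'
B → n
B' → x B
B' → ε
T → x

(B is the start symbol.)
No. Predict set conflict for B': { 'x' }

Relevant sets:
  FOLLOW(B') = { $, 'x' }

For B:
  PREDICT(B → f T e B B') = { 'f' }
  PREDICT(B → n) = { 'n' }
For B':
  PREDICT(B' → x B) = { 'x' }
  PREDICT(B' → ε) = { $, 'x' }
T has a single production, so nothing to check there.

Conflict found: Predict set conflict for B': { 'x' }
The grammar is NOT LL(1).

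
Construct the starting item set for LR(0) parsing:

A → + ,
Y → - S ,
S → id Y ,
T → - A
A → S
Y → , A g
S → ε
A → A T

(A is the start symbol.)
First, augment the grammar with A' → A
I₀ = CLOSURE({ [A' → . A] }):
  [A' → . A] has the dot before A: add [A → . + ,], [A → . S], [A → . A T]
  [A → . S] has the dot before S: add [S → . id Y ,], [S → .]
No further items can be added.

I₀ = { [A → . + ,], [A → . A T], [A → . S], [A' → . A], [S → . id Y ,], [S → .] }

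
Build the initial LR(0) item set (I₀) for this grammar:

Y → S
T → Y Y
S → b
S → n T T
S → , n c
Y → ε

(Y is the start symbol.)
{ [S → . , n c], [S → . b], [S → . n T T], [Y → . S], [Y → .], [Y' → . Y] }

First, augment the grammar with Y' → Y
I₀ = CLOSURE({ [Y' → . Y] }):
  [Y' → . Y] has the dot before Y: add [Y → . S], [Y → .]
  [Y → . S] has the dot before S: add [S → . b], [S → . n T T], [S → . , n c]
No further items can be added.

I₀ = { [S → . , n c], [S → . b], [S → . n T T], [Y → . S], [Y → .], [Y' → . Y] }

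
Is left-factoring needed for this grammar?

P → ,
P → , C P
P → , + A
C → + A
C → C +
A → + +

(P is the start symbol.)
Left-factoring is needed when two productions for the same non-terminal
share a common prefix on the right-hand side.

Productions for P:
  P → ,
  P → , C P
  P → , + A
Productions for C:
  C → + A
  C → C +

Found common prefix ',' in productions for P

Answer: Yes, P has productions with common prefix ','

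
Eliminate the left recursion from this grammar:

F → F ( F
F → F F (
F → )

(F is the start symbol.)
F is directly left-recursive. The standard transformation for
  A → A α₁ | ... | A α_m | β₁ | ... | β_n
is
  A  → β₁ A' | ... | β_n A'
  A' → α₁ A' | ... | α_m A' | ε

F → ) becomes F → ) F'
F → F ( F becomes F' → ( F F'
F → F F ( becomes F' → F ( F'
Add F' → ε

Resulting grammar:
F → ) F'
F' → ( F F'
F' → F ( F'
F' → ε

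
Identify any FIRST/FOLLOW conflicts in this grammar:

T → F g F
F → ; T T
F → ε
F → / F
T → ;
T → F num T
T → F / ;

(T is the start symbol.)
Yes. F → ';' T T with FOLLOW(F) on { ';' }; F → '/' F with FOLLOW(F) on { '/' }

A FIRST/FOLLOW conflict occurs when a non-terminal N has a nullable alternative N → β (β ⇒* ε) and another alternative N → α with FIRST(α) ∩ FOLLOW(N) ≠ ∅: on such a lookahead the parser cannot decide between expanding α and letting N vanish via β.

Nullable non-terminals: F.

F: nullable alternative(s) F → ε; FOLLOW(F) = { $, '/', ';', 'g', 'num' }
  F → ; T T: FIRST \ {ε} = { ';' } — overlaps FOLLOW(F) on { ';' }: CONFLICT
  F → ε: FIRST \ {ε} = { } — this is the only nullable alternative, skip
  F → / F: FIRST \ {ε} = { '/' } — overlaps FOLLOW(F) on { '/' }: CONFLICT

T has no nullable alternative, so no FIRST/FOLLOW check is needed there.

So the grammar has 2 FIRST/FOLLOW conflicts (marked CONFLICT above).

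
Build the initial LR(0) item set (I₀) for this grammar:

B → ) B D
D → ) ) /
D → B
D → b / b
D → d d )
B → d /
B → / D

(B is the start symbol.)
First, augment the grammar with B' → B
I₀ = CLOSURE({ [B' → . B] }):
  [B' → . B] has the dot before B: add [B → . ) B D], [B → . d /], [B → . / D]
No further items can be added.

I₀ = { [B → . ) B D], [B → . / D], [B → . d /], [B' → . B] }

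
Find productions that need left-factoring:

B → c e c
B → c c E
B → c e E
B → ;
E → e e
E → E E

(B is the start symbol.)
Left-factoring is needed when two productions for the same non-terminal
share a common prefix on the right-hand side.

Productions for B:
  B → c e c
  B → c c E
  B → c e E
  B → ;
Productions for E:
  E → e e
  E → E E

Found common prefix 'c' in productions for B

Answer: Yes, B has productions with common prefix 'c'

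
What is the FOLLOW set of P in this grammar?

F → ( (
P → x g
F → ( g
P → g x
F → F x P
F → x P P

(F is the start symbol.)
To compute FOLLOW(P), find every occurrence of P on a right-hand side N → α P β: add FIRST(β) \ {ε}, and if β is empty or nullable also add FOLLOW(N). Iterate to a fixed point.

In F → F x P: P is at the end, add FOLLOW(F)
In F → x P P: P is followed by P, add FIRST(P) \ {ε} = { 'g', 'x' }
In F → x P P: P is at the end, add FOLLOW(F)

The FOLLOW sets referred to above (computed the same way, to a fixed point):
  FOLLOW(F) = { $, 'x' }

Taking the union: FOLLOW(P) = { $, 'g', 'x' }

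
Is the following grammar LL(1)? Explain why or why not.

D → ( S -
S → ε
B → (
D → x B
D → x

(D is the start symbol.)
For D:
  PREDICT(D → '(' S '-') = { '(' }
  PREDICT(D → x B) = { 'x' }
  PREDICT(D → x) = { 'x' }
S, B have a single production, so nothing to check there.

Conflict found: Predict set conflict for D: { 'x' }
The grammar is NOT LL(1).

Answer: No. Predict set conflict for D: { 'x' }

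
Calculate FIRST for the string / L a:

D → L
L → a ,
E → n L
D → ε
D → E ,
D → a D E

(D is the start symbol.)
{ '/' }

To compute FIRST(/ L a), process the symbols left to right:
Symbol / is a terminal. Add '/' and stop.
FIRST(/ L a) = { '/' }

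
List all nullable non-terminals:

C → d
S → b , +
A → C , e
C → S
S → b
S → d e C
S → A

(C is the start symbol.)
None

A non-terminal is nullable if it can derive ε (the empty string): either it has an ε-production, or it has a production whose right-hand side consists entirely of nullable non-terminals.

There are no ε-productions, so no non-terminal can derive ε.
No non-terminals are nullable.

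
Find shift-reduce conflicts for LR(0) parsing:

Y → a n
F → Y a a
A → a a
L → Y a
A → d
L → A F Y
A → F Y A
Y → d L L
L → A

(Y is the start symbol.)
Yes — I4: [L → A .] vs [Y → . a n]; I9: [A → d .] vs [A → . a a]; I12: [L → Y a .] vs [F → Y a . a]

Augment with Y' → Y and build the canonical LR(0) collection (I0 = CLOSURE({[Y' → . Y]}), then GOTO on every symbol after a dot until no new states appear). It has 21 states:
  I0: { [Y → . a n], [Y → . d L L], [Y' → . Y] }  — shift
  I1: { [Y' → Y .] }  — accept
  I2: { [Y → a . n] }  — shift
  I3: { [A → . F Y A], [A → . a a], [A → . d], [F → . Y a a], [L → . A F Y], [L → . A], [L → . Y a], [Y → . a n], [Y → . d L L], [Y → d . L L] }  — shift
  I4: { [F → . Y a a], [L → A . F Y], [L → A .], [Y → . a n], [Y → . d L L] }  — shift, reduce
  I5: { [A → F . Y A], [Y → . a n], [Y → . d L L] }  — shift
  I6: { [A → . F Y A], [A → . a a], [A → . d], [F → . Y a a], [L → . A F Y], [L → . A], [L → . Y a], [Y → . a n], [Y → . d L L], [Y → d L . L] }  — shift
  I7: { [F → Y . a a], [L → Y . a] }  — shift
  I8: { [A → a . a], [Y → a . n] }  — shift
  I9: { [A → . F Y A], [A → . a a], [A → . d], [A → d .], [F → . Y a a], [L → . A F Y], [L → . A], [L → . Y a], [Y → . a n], [Y → . d L L], [Y → d . L L] }  — shift, reduce
  I10: { [A → a a .] }  — reduce
  I11: { [Y → a n .] }  — reduce
  I12: { [F → Y a . a], [L → Y a .] }  — shift, reduce
  I13: { [F → Y a a .] }  — reduce
  I14: { [Y → d L L .] }  — reduce
  I15: { [A → . F Y A], [A → . a a], [A → . d], [A → F Y . A], [F → . Y a a], [Y → . a n], [Y → . d L L] }  — shift
  I16: { [A → F Y A .] }  — reduce
  I17: { [F → Y . a a] }  — shift
  I18: { [F → Y a . a] }  — shift
  I19: { [L → A F . Y], [Y → . a n], [Y → . d L L] }  — shift
  I20: { [L → A F Y .] }  — reduce

I4 contains reduce item [L → A .] and shift items [Y → . a n], [Y → . d L L] — shift-reduce conflict.
I9 contains reduce item [A → d .] and shift items [A → . a a], [A → . d], [Y → . a n], [Y → . d L L] — shift-reduce conflict.
I12 contains reduce item [L → Y a .] and shift item [F → Y a . a] — shift-reduce conflict.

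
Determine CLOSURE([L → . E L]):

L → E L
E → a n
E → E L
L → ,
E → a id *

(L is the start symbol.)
To compute CLOSURE, for each item [A → α.Bβ] where B is a non-terminal, add [B → .γ] for all productions B → γ; repeat for the newly added items until nothing changes.

Start with: [L → . E L]
  [L → . E L] has the dot before E: add [E → . a n], [E → . E L], [E → . a id *]
No further items can be added.

CLOSURE = { [E → . E L], [E → . a id *], [E → . a n], [L → . E L] }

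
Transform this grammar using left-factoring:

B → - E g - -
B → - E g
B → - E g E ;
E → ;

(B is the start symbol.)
B → - E g B'
B' → - -
B' → ε
B' → E ;
E → ;

Left-factoring transforms A → αβ₁ | αβ₂ into A → αA' and A' → β₁ | β₂
(α is the longest common prefix among the alternatives). Repeat until
no nonterminal has two alternatives with a common prefix.

Round 1: B has alternatives sharing prefix '- E g'. Introduce B': B → - E g B'
  Add: B' → - -
  Add: B' → ε
  Add: B' → E ;

No remaining common prefixes — done.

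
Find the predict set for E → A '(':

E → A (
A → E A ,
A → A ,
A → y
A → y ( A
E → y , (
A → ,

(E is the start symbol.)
PREDICT(E → A '(') = (FIRST(RHS) \ {ε}) ∪ (FOLLOW(E) if ε ∈ FIRST(RHS), i.e. RHS ⇒* ε)
FIRST(A) = { ',', 'y' }
FIRST(A '(') = { ',', 'y' }
ε ∉ FIRST(A '('), so FOLLOW(E) is not added.
PREDICT(E → A '(') = { ',', 'y' }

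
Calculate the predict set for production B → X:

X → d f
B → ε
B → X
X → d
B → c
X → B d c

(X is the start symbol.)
{ 'c', 'd' }

PREDICT(B → X) = (FIRST(RHS) \ {ε}) ∪ (FOLLOW(B) if ε ∈ FIRST(RHS), i.e. RHS ⇒* ε)
FIRST(X) = { 'c', 'd' }
FIRST(X) = { 'c', 'd' }
ε ∉ FIRST(X), so FOLLOW(B) is not added.
PREDICT(B → X) = { 'c', 'd' }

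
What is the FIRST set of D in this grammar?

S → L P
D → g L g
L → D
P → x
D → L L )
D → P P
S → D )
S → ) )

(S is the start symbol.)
{ 'g', 'x' }

To compute FIRST(D), examine every production with D on the left-hand side, reading each right-hand side left to right until a non-nullable symbol is reached.

FIRST sets of the other non-terminals involved (by the same procedure, iterated to a fixed point):
  FIRST(L) = { 'g', 'x' }
  FIRST(P) = { 'x' }

From D → g L g:
  - g is a terminal: add 'g' and stop
From D → L L ):
  - L is a non-terminal: add FIRST(L) \ {ε} = { 'g', 'x' }
    L is not nullable, so stop
From D → P P:
  - P is a non-terminal: add FIRST(P) \ {ε} = { 'x' }
    P is not nullable, so stop

Collecting: FIRST(D) = { 'g', 'x' }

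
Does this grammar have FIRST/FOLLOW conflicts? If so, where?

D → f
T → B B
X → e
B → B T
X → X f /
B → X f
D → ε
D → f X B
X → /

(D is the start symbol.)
Nullable non-terminals: D.

D: nullable alternative(s) D → ε; FOLLOW(D) = { $ }
  D → f: FIRST \ {ε} = { 'f' } — disjoint from FOLLOW(D)
  D → ε: FIRST \ {ε} = { } — this is the only nullable alternative, skip
  D → f X B: FIRST \ {ε} = { 'f' } — disjoint from FOLLOW(D)

B, T, X have no nullable alternative, so no FIRST/FOLLOW check is needed there.

No FIRST/FOLLOW conflicts found.

Answer: No FIRST/FOLLOW conflicts.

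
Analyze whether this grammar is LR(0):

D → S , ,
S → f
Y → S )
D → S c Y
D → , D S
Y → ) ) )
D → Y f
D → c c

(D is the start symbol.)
A grammar is LR(0) if no state in the canonical LR(0) collection has:
  - both a shift item (dot before a terminal) and a complete item (shift-reduce conflict), or
  - two or more complete items (reduce-reduce conflict; the accept item [D' → D .] counts as a complete item here).

Augment with D' → D and build the canonical LR(0) collection (I0 = CLOSURE({[D' → . D]}), then GOTO on every symbol after a dot until no new states appear). It has 20 states:
  I0: { [D → . , D S], [D → . S , ,], [D → . S c Y], [D → . Y f], [D → . c c], [D' → . D], [S → . f], [Y → . ) ) )], [Y → . S )] }  — shift
  I1: { [Y → ) . ) )] }  — shift
  I2: { [D → , . D S], [D → . , D S], [D → . S , ,], [D → . S c Y], [D → . Y f], [D → . c c], [S → . f], [Y → . ) ) )], [Y → . S )] }  — shift
  I3: { [D' → D .] }  — accept
  I4: { [D → S . , ,], [D → S . c Y], [Y → S . )] }  — shift
  I5: { [D → Y . f] }  — shift
  I6: { [D → c . c] }  — shift
  I7: { [S → f .] }  — reduce
  I8: { [D → c c .] }  — reduce
  I9: { [D → Y f .] }  — reduce
  I10: { [Y → S ) .] }  — reduce
  I11: { [D → S , . ,] }  — shift
  I12: { [D → S c . Y], [S → . f], [Y → . ) ) )], [Y → . S )] }  — shift
  I13: { [Y → S . )] }  — shift
  I14: { [D → S c Y .] }  — reduce
  I15: { [D → S , , .] }  — reduce
  I16: { [D → , D . S], [S → . f] }  — shift
  I17: { [D → , D S .] }  — reduce
  I18: { [Y → ) ) . )] }  — shift
  I19: { [Y → ) ) ) .] }  — reduce

Every state is either a pure shift/goto state or contains exactly one complete item and nothing to shift — no conflicts. The grammar is LR(0).

Answer: Yes, the grammar is LR(0)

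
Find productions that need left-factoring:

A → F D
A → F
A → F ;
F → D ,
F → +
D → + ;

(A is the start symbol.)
Left-factoring is needed when two productions for the same non-terminal
share a common prefix on the right-hand side.

Productions for A:
  A → F D
  A → F
  A → F ;
Productions for F:
  F → D ,
  F → +

Found common prefix 'F' in productions for A

Answer: Yes, A has productions with common prefix 'F'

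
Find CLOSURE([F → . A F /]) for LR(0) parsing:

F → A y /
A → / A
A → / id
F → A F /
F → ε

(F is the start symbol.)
Start with: [F → . A F /]
  [F → . A F /] has the dot before A: add [A → . / A], [A → . / id]
No further items can be added.

CLOSURE = { [A → . / A], [A → . / id], [F → . A F /] }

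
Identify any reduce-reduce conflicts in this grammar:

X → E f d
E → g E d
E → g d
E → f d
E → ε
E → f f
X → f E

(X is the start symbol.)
Augment with X' → X and build the canonical LR(0) collection (I0 = CLOSURE({[X' → . X]}), then GOTO on every symbol after a dot until no new states appear). It has 15 states:
  I0: { [E → . f d], [E → . f f], [E → . g E d], [E → . g d], [E → .], [X → . E f d], [X → . f E], [X' → . X] }  — shift, reduce
  I1: { [X → E . f d] }  — shift
  I2: { [X' → X .] }  — accept
  I3: { [E → . f d], [E → . f f], [E → . g E d], [E → . g d], [E → .], [E → f . d], [E → f . f], [X → f . E] }  — shift, reduce
  I4: { [E → . f d], [E → . f f], [E → . g E d], [E → . g d], [E → .], [E → g . E d], [E → g . d] }  — shift, reduce
  I5: { [E → g E . d] }  — shift
  I6: { [E → g d .] }  — reduce
  I7: { [E → f . d], [E → f . f] }  — shift
  I8: { [E → f d .] }  — reduce
  I9: { [E → f f .] }  — reduce
  I10: { [E → g E d .] }  — reduce
  I11: { [X → f E .] }  — reduce
  I12: { [E → f . d], [E → f . f], [E → f f .] }  — shift, reduce
  I13: { [X → E f . d] }  — shift
  I14: { [X → E f d .] }  — reduce

No state contains more than one complete item.

Answer: No reduce-reduce conflicts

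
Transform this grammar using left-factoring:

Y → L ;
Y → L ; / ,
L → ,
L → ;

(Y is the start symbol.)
Y → L ; Y'
Y' → ε
Y' → / ,
L → ,
L → ;

Left-factoring transforms A → αβ₁ | αβ₂ into A → αA' and A' → β₁ | β₂
(α is the longest common prefix among the alternatives). Repeat until
no nonterminal has two alternatives with a common prefix.

Round 1: Y has alternatives sharing prefix 'L ;'. Introduce Y': Y → L ; Y'
  Add: Y' → ε
  Add: Y' → / ,

No remaining common prefixes — done.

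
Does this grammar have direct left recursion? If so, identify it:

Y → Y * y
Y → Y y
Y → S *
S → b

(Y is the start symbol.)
Direct left recursion occurs when N → N α for some non-terminal N (the right-hand side begins with the left-hand side itself).

Y → Y * y: LEFT RECURSIVE (starts with Y)
Y → Y y: LEFT RECURSIVE (starts with Y)
Y → S *: starts with S
S → b: starts with b

The grammar has direct left recursion on: Y.

Answer: Yes, Y is left-recursive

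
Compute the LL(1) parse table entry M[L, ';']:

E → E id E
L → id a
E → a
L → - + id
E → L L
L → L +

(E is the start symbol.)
Empty (error entry)

To find M[L, ';'], we find productions for L where ';' is in the predict set (PREDICT(N → α) = (FIRST(α) \ {ε}) ∪ (FOLLOW(N) if α ⇒* ε)).

Relevant sets:
  FIRST(L) = { '-', 'id' }

L → id a: PREDICT = { 'id' }
L → - + id: PREDICT = { '-' }
L → L +: PREDICT = { '-', 'id' }

M[L, ';'] is empty (no production applies)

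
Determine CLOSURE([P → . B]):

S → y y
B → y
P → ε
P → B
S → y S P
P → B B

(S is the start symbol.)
Start with: [P → . B]
  [P → . B] has the dot before B: add [B → . y]
No further items can be added.

CLOSURE = { [B → . y], [P → . B] }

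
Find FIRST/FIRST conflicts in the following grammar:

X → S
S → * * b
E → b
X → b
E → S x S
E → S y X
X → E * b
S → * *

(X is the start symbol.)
Yes. X → S / X → E '*' b on { '*' }; X → b / X → E '*' b on { 'b' }; S → '*' '*' b / S → '*' '*' on { '*' }; E → S x S / E → S y X on { '*' }

A FIRST/FIRST conflict occurs when two productions N → α and N → β for the same non-terminal have FIRST(α) ∩ FIRST(β) ≠ ∅ (with ε ∈ FIRST of a nullable right-hand side, so two nullable alternatives also conflict).

FIRST sets of the non-terminals at (or reachable through a nullable prefix from) the front of some alternative:
  FIRST(S) = { '*' }
  FIRST(E) = { '*', 'b' }

Productions for X:
  X → S: FIRST = { '*' }
  X → b: FIRST = { 'b' }
  X → E * b: FIRST = { '*', 'b' }
Productions for S:
  S → * * b: FIRST = { '*' }
  S → * *: FIRST = { '*' }
Productions for E:
  E → b: FIRST = { 'b' }
  E → S x S: FIRST = { '*' }
  E → S y X: FIRST = { '*' }

Conflict for X: X → S and X → E * b
  Overlap: { '*' }
Conflict for X: X → b and X → E * b
  Overlap: { 'b' }
Conflict for S: S → * * b and S → * *
  Overlap: { '*' }
Conflict for E: E → S x S and E → S y X
  Overlap: { '*' }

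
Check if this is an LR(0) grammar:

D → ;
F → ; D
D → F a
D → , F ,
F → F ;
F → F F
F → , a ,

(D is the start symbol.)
No. Shift-reduce conflict between [D → ; .] and [D → . , F ,]

A grammar is LR(0) if no state in the canonical LR(0) collection has:
  - both a shift item (dot before a terminal) and a complete item (shift-reduce conflict), or
  - two or more complete items (reduce-reduce conflict; the accept item [D' → D .] counts as a complete item here).

Augment with D' → D and build the canonical LR(0) collection (I0 = CLOSURE({[D' → . D]}), then GOTO on every symbol after a dot until no new states appear). It has 15 states:
  I0: { [D → . , F ,], [D → . ;], [D → . F a], [D' → . D], [F → . , a ,], [F → . ; D], [F → . F ;], [F → . F F] }  — shift
  I1: { [D → , . F ,], [F → , . a ,], [F → . , a ,], [F → . ; D], [F → . F ;], [F → . F F] }  — shift
  I2: { [D → . , F ,], [D → . ;], [D → . F a], [D → ; .], [F → . , a ,], [F → . ; D], [F → . F ;], [F → . F F], [F → ; . D] }  — shift, reduce
  I3: { [D' → D .] }  — accept
  I4: { [D → F . a], [F → . , a ,], [F → . ; D], [F → . F ;], [F → . F F], [F → F . ;], [F → F . F] }  — shift
  I5: { [F → , . a ,] }  — shift
  I6: { [D → . , F ,], [D → . ;], [D → . F a], [F → . , a ,], [F → . ; D], [F → . F ;], [F → . F F], [F → ; . D], [F → F ; .] }  — shift, reduce
  I7: { [F → . , a ,], [F → . ; D], [F → . F ;], [F → . F F], [F → F . ;], [F → F . F], [F → F F .] }  — shift, reduce
  I8: { [D → F a .] }  — reduce
  I9: { [F → ; D .] }  — reduce
  I10: { [F → , a . ,] }  — shift
  I11: { [F → , a , .] }  — reduce
  I12: { [D → . , F ,], [D → . ;], [D → . F a], [F → . , a ,], [F → . ; D], [F → . F ;], [F → . F F], [F → ; . D] }  — shift
  I13: { [D → , F . ,], [F → . , a ,], [F → . ; D], [F → . F ;], [F → . F F], [F → F . ;], [F → F . F] }  — shift
  I14: { [D → , F , .], [F → , . a ,] }  — shift, reduce

Conflict in state I2:
  Shift-reduce conflict between [D → ; .] and [D → . , F ,]
So the grammar is NOT LR(0).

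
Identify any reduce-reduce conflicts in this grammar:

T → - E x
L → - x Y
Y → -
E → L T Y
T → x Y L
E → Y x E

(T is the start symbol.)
Augment with T' → T and build the canonical LR(0) collection (I0 = CLOSURE({[T' → . T]}), then GOTO on every symbol after a dot until no new states appear). It has 19 states:
  I0: { [T → . - E x], [T → . x Y L], [T' → . T] }  — shift
  I1: { [E → . L T Y], [E → . Y x E], [L → . - x Y], [T → - . E x], [Y → . -] }  — shift
  I2: { [T' → T .] }  — accept
  I3: { [T → x . Y L], [Y → . -] }  — shift
  I4: { [Y → - .] }  — reduce
  I5: { [L → . - x Y], [T → x Y . L] }  — shift
  I6: { [L → - . x Y] }  — shift
  I7: { [T → x Y L .] }  — reduce
  I8: { [L → - x . Y], [Y → . -] }  — shift
  I9: { [L → - x Y .] }  — reduce
  I10: { [L → - . x Y], [Y → - .] }  — shift, reduce
  I11: { [T → - E . x] }  — shift
  I12: { [E → L . T Y], [T → . - E x], [T → . x Y L] }  — shift
  I13: { [E → Y . x E] }  — shift
  I14: { [E → . L T Y], [E → . Y x E], [E → Y x . E], [L → . - x Y], [Y → . -] }  — shift
  I15: { [E → Y x E .] }  — reduce
  I16: { [E → L T . Y], [Y → . -] }  — shift
  I17: { [E → L T Y .] }  — reduce
  I18: { [T → - E x .] }  — reduce

No state contains more than one complete item.

Answer: No reduce-reduce conflicts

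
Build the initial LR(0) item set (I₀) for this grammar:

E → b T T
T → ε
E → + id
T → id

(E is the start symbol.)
First, augment the grammar with E' → E
I₀ = CLOSURE({ [E' → . E] }):
  [E' → . E] has the dot before E: add [E → . b T T], [E → . + id]
No further items can be added.

I₀ = { [E → . + id], [E → . b T T], [E' → . E] }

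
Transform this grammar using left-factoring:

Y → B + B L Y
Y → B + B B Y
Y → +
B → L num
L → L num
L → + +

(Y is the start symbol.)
Left-factoring transforms A → αβ₁ | αβ₂ into A → αA' and A' → β₁ | β₂
(α is the longest common prefix among the alternatives). Repeat until
no nonterminal has two alternatives with a common prefix.

Round 1: Y has alternatives sharing prefix 'B + B'. Introduce Y': Y → B + B Y'
  Add: Y' → L Y
  Add: Y' → B Y

No remaining common prefixes — done.

Resulting grammar:
Y → B + B Y'
Y' → L Y
Y' → B Y
Y → +
B → L num
L → L num
L → + +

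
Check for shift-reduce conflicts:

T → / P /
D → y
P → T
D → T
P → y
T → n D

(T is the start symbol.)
A shift-reduce conflict occurs when an LR(0) state has both:
  - a complete (reduce) item [A → α .] (dot at the end), and
  - a shift item [B → β . c γ] (dot before a terminal).

Augment with T' → T and build the canonical LR(0) collection (I0 = CLOSURE({[T' → . T]}), then GOTO on every symbol after a dot until no new states appear). It has 11 states:
  I0: { [T → . / P /], [T → . n D], [T' → . T] }  — shift
  I1: { [P → . T], [P → . y], [T → . / P /], [T → . n D], [T → / . P /] }  — shift
  I2: { [T' → T .] }  — accept
  I3: { [D → . T], [D → . y], [T → . / P /], [T → . n D], [T → n . D] }  — shift
  I4: { [T → n D .] }  — reduce
  I5: { [D → T .] }  — reduce
  I6: { [D → y .] }  — reduce
  I7: { [T → / P . /] }  — shift
  I8: { [P → T .] }  — reduce
  I9: { [P → y .] }  — reduce
  I10: { [T → / P / .] }  — reduce

No state contains both a complete item and a shift item.

Answer: No shift-reduce conflicts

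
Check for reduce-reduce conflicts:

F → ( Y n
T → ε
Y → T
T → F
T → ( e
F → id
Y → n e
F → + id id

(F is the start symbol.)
No reduce-reduce conflicts

A reduce-reduce conflict occurs when an LR(0) state has two complete items [A → α .] and [B → β .] — both call for a reduction, and with no lookahead the parser cannot choose between them.

Augment with F' → F and build the canonical LR(0) collection (I0 = CLOSURE({[F' → . F]}), then GOTO on every symbol after a dot until no new states appear). It has 15 states:
  I0: { [F → . ( Y n], [F → . + id id], [F → . id], [F' → . F] }  — shift
  I1: { [F → ( . Y n], [F → . ( Y n], [F → . + id id], [F → . id], [T → . ( e], [T → . F], [T → .], [Y → . T], [Y → . n e] }  — shift, reduce
  I2: { [F → + . id id] }  — shift
  I3: { [F' → F .] }  — accept
  I4: { [F → id .] }  — reduce
  I5: { [F → + id . id] }  — shift
  I6: { [F → + id id .] }  — reduce
  I7: { [F → ( . Y n], [F → . ( Y n], [F → . + id id], [F → . id], [T → ( . e], [T → . ( e], [T → . F], [T → .], [Y → . T], [Y → . n e] }  — shift, reduce
  I8: { [T → F .] }  — reduce
  I9: { [Y → T .] }  — reduce
  I10: { [F → ( Y . n] }  — shift
  I11: { [Y → n . e] }  — shift
  I12: { [Y → n e .] }  — reduce
  I13: { [F → ( Y n .] }  — reduce
  I14: { [T → ( e .] }  — reduce

No state contains more than one complete item.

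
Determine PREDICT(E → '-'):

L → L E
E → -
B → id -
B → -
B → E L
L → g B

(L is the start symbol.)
{ '-' }

PREDICT(E → '-') = (FIRST(RHS) \ {ε}) ∪ (FOLLOW(E) if ε ∈ FIRST(RHS), i.e. RHS ⇒* ε)
FIRST('-') = { '-' }
ε ∉ FIRST('-'), so FOLLOW(E) is not added.
PREDICT(E → '-') = { '-' }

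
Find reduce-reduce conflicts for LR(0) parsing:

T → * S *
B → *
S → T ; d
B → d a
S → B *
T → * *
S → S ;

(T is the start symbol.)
Augment with T' → T and build the canonical LR(0) collection (I0 = CLOSURE({[T' → . T]}), then GOTO on every symbol after a dot until no new states appear). It has 14 states:
  I0: { [T → . * *], [T → . * S *], [T' → . T] }  — shift
  I1: { [B → . *], [B → . d a], [S → . B *], [S → . S ;], [S → . T ; d], [T → * . *], [T → * . S *], [T → . * *], [T → . * S *] }  — shift
  I2: { [T' → T .] }  — accept
  I3: { [B → * .], [B → . *], [B → . d a], [S → . B *], [S → . S ;], [S → . T ; d], [T → * * .], [T → * . *], [T → * . S *], [T → . * *], [T → . * S *] }  — shift, 2 reduces
  I4: { [S → B . *] }  — shift
  I5: { [S → S . ;], [T → * S . *] }  — shift
  I6: { [S → T . ; d] }  — shift
  I7: { [B → d . a] }  — shift
  I8: { [B → d a .] }  — reduce
  I9: { [S → T ; . d] }  — shift
  I10: { [S → T ; d .] }  — reduce
  I11: { [T → * S * .] }  — reduce
  I12: { [S → S ; .] }  — reduce
  I13: { [S → B * .] }  — reduce

I3 contains complete items [B → * .], [T → * * .] — reduce-reduce conflict.

Answer: Yes — I3: [B → * .] vs [T → * * .]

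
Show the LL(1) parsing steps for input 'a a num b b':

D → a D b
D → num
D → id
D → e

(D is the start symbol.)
LL(1) parsing maintains a stack (initially the start symbol over $) and the input. At each step: if the stack top is a terminal, match it against the current input token; if it is a non-terminal N, replace it with the RHS of M[N, lookahead] (the unique production whose predict set contains the lookahead).

Stack is shown with the top on the left.

Stack      Input          Action
--------------------------------
D $        a a num b b $  output D → a D b
a D b $    a a num b b $  match 'a'
D b $      a num b b $    output D → a D b
a D b b $  a num b b $    match 'a'
D b b $    num b b $      output D → num
num b b $  num b b $      match 'num'
b b $      b b $          match 'b'
b $        b $            match 'b'
$          $              accept

The string is accepted.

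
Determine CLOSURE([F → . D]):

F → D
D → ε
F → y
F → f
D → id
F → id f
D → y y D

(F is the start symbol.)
Start with: [F → . D]
  [F → . D] has the dot before D: add [D → .], [D → . id], [D → . y y D]
No further items can be added.

CLOSURE = { [D → . id], [D → . y y D], [D → .], [F → . D] }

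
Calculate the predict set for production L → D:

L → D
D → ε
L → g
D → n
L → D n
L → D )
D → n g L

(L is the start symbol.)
PREDICT(L → D) = (FIRST(RHS) \ {ε}) ∪ (FOLLOW(L) if ε ∈ FIRST(RHS), i.e. RHS ⇒* ε)
FIRST(D) = { 'n', ε }
FIRST(D) = { 'n', ε }
ε ∈ FIRST(D) (the right-hand side is nullable), so add FOLLOW(L) = { $, ')', 'n' }
PREDICT(L → D) = { $, ')', 'n' }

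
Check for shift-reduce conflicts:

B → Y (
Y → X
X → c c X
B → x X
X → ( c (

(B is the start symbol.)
No shift-reduce conflicts

Augment with B' → B and build the canonical LR(0) collection (I0 = CLOSURE({[B' → . B]}), then GOTO on every symbol after a dot until no new states appear). It has 13 states:
  I0: { [B → . Y (], [B → . x X], [B' → . B], [X → . ( c (], [X → . c c X], [Y → . X] }  — shift
  I1: { [X → ( . c (] }  — shift
  I2: { [B' → B .] }  — accept
  I3: { [Y → X .] }  — reduce
  I4: { [B → Y . (] }  — shift
  I5: { [X → c . c X] }  — shift
  I6: { [B → x . X], [X → . ( c (], [X → . c c X] }  — shift
  I7: { [B → x X .] }  — reduce
  I8: { [X → . ( c (], [X → . c c X], [X → c c . X] }  — shift
  I9: { [X → c c X .] }  — reduce
  I10: { [B → Y ( .] }  — reduce
  I11: { [X → ( c . (] }  — shift
  I12: { [X → ( c ( .] }  — reduce

No state contains both a complete item and a shift item.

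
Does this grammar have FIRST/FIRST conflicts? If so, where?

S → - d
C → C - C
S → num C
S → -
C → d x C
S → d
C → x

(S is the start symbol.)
A FIRST/FIRST conflict occurs when two productions N → α and N → β for the same non-terminal have FIRST(α) ∩ FIRST(β) ≠ ∅ (with ε ∈ FIRST of a nullable right-hand side, so two nullable alternatives also conflict).

FIRST sets of the non-terminals at (or reachable through a nullable prefix from) the front of some alternative:
  FIRST(C) = { 'd', 'x' }

Productions for S:
  S → - d: FIRST = { '-' }
  S → num C: FIRST = { 'num' }
  S → -: FIRST = { '-' }
  S → d: FIRST = { 'd' }
Productions for C:
  C → C - C: FIRST = { 'd', 'x' }
  C → d x C: FIRST = { 'd' }
  C → x: FIRST = { 'x' }

Conflict for S: S → - d and S → -
  Overlap: { '-' }
Conflict for C: C → C - C and C → d x C
  Overlap: { 'd' }
Conflict for C: C → C - C and C → x
  Overlap: { 'x' }

Answer: Yes. S → '-' d / S → '-' on { '-' }; C → C '-' C / C → d x C on { 'd' }; C → C '-' C / C → x on { 'x' }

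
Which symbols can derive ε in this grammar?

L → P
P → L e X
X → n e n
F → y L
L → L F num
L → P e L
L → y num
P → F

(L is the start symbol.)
None

There are no ε-productions, so no non-terminal can derive ε.
No non-terminals are nullable.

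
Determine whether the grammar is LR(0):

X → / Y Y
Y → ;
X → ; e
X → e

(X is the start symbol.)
A grammar is LR(0) if no state in the canonical LR(0) collection has:
  - both a shift item (dot before a terminal) and a complete item (shift-reduce conflict), or
  - two or more complete items (reduce-reduce conflict; the accept item [X' → X .] counts as a complete item here).

Augment with X' → X and build the canonical LR(0) collection (I0 = CLOSURE({[X' → . X]}), then GOTO on every symbol after a dot until no new states appear). It has 9 states:
  I0: { [X → . / Y Y], [X → . ; e], [X → . e], [X' → . X] }  — shift
  I1: { [X → / . Y Y], [Y → . ;] }  — shift
  I2: { [X → ; . e] }  — shift
  I3: { [X' → X .] }  — accept
  I4: { [X → e .] }  — reduce
  I5: { [X → ; e .] }  — reduce
  I6: { [Y → ; .] }  — reduce
  I7: { [X → / Y . Y], [Y → . ;] }  — shift
  I8: { [X → / Y Y .] }  — reduce

Every state is either a pure shift/goto state or contains exactly one complete item and nothing to shift — no conflicts. The grammar is LR(0).

Answer: Yes, the grammar is LR(0)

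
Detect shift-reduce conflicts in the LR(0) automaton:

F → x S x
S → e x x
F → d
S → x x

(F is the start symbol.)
Augment with F' → F and build the canonical LR(0) collection (I0 = CLOSURE({[F' → . F]}), then GOTO on every symbol after a dot until no new states appear). It has 11 states:
  I0: { [F → . d], [F → . x S x], [F' → . F] }  — shift
  I1: { [F' → F .] }  — accept
  I2: { [F → d .] }  — reduce
  I3: { [F → x . S x], [S → . e x x], [S → . x x] }  — shift
  I4: { [F → x S . x] }  — shift
  I5: { [S → e . x x] }  — shift
  I6: { [S → x . x] }  — shift
  I7: { [S → x x .] }  — reduce
  I8: { [S → e x . x] }  — shift
  I9: { [S → e x x .] }  — reduce
  I10: { [F → x S x .] }  — reduce

No state contains both a complete item and a shift item.

Answer: No shift-reduce conflicts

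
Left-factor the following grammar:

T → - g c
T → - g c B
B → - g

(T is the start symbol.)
Left-factoring transforms A → αβ₁ | αβ₂ into A → αA' and A' → β₁ | β₂
(α is the longest common prefix among the alternatives). Repeat until
no nonterminal has two alternatives with a common prefix.

Round 1: T has alternatives sharing prefix '- g c'. Introduce T': T → - g c T'
  Add: T' → ε
  Add: T' → B

No remaining common prefixes — done.

Resulting grammar:
T → - g c T'
T' → ε
T' → B
B → - g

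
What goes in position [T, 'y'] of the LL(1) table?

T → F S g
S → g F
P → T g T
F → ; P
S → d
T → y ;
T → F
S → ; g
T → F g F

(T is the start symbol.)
T → y ;

To find M[T, 'y'], we find productions for T where 'y' is in the predict set (PREDICT(N → α) = (FIRST(α) \ {ε}) ∪ (FOLLOW(N) if α ⇒* ε)).

Relevant sets:
  FIRST(F) = { ';' }

T → F S g: PREDICT = { ';' }
T → y ;: PREDICT = { 'y' }
  'y' is in predict set, so this production goes in M[T, 'y']
T → F: PREDICT = { ';' }
T → F g F: PREDICT = { ';' }

M[T, 'y'] = T → y ;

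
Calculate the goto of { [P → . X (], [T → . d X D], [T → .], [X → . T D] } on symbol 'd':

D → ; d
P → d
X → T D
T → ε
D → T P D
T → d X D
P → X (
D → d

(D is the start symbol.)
GOTO(I, 'd') = CLOSURE({ [A → αX.β] : [A → α.Xβ] ∈ I, X = 'd' })

Items with dot before 'd', with the dot advanced:
  [T → . d X D] → [T → d . X D]
Closure of the advanced items:
  [T → d . X D] has the dot before X: add [X → . T D]
  [X → . T D] has the dot before T: add [T → .], [T → . d X D]

GOTO = { [T → . d X D], [T → .], [T → d . X D], [X → . T D] }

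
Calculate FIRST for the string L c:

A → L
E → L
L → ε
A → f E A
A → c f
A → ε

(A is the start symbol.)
{ 'c' }

FIRST sets of the non-terminals involved (from the grammar, by fixed-point iteration):
  FIRST(L) = { ε }

To compute FIRST(L c), process the symbols left to right:
Symbol L is a non-terminal. Add FIRST(L) \ {ε} = { }
L is nullable (ε ∈ FIRST(L)), continue to the next symbol.
Symbol c is a terminal. Add 'c' and stop.
FIRST(L c) = { 'c' }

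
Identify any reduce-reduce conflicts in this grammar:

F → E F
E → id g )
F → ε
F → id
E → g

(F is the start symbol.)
No reduce-reduce conflicts

A reduce-reduce conflict occurs when an LR(0) state has two complete items [A → α .] and [B → β .] — both call for a reduction, and with no lookahead the parser cannot choose between them.

Augment with F' → F and build the canonical LR(0) collection (I0 = CLOSURE({[F' → . F]}), then GOTO on every symbol after a dot until no new states appear). It has 8 states:
  I0: { [E → . g], [E → . id g )], [F → . E F], [F → . id], [F → .], [F' → . F] }  — shift, reduce
  I1: { [E → . g], [E → . id g )], [F → . E F], [F → . id], [F → .], [F → E . F] }  — shift, reduce
  I2: { [F' → F .] }  — accept
  I3: { [E → g .] }  — reduce
  I4: { [E → id . g )], [F → id .] }  — shift, reduce
  I5: { [E → id g . )] }  — shift
  I6: { [E → id g ) .] }  — reduce
  I7: { [F → E F .] }  — reduce

No state contains more than one complete item.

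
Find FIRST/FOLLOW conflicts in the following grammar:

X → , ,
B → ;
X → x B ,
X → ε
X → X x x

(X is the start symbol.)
Nullable non-terminals: X.
FIRST sets used below: FIRST(X) = { ',', 'x', ε }

X: nullable alternative(s) X → ε; FOLLOW(X) = { $, 'x' }
  X → , ,: FIRST \ {ε} = { ',' } — disjoint from FOLLOW(X)
  X → x B ,: FIRST \ {ε} = { 'x' } — overlaps FOLLOW(X) on { 'x' }: CONFLICT
  X → ε: FIRST \ {ε} = { } — this is the only nullable alternative, skip
  X → X x x: FIRST \ {ε} = { ',', 'x' } — overlaps FOLLOW(X) on { 'x' }: CONFLICT

B has no nullable alternative, so no FIRST/FOLLOW check is needed there.

So the grammar has 2 FIRST/FOLLOW conflicts (marked CONFLICT above).

Answer: Yes. X → x B ',' with FOLLOW(X) on { 'x' }; X → X x x with FOLLOW(X) on { 'x' }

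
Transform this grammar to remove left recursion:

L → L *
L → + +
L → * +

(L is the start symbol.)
L is directly left-recursive. The standard transformation for
  A → A α₁ | ... | A α_m | β₁ | ... | β_n
is
  A  → β₁ A' | ... | β_n A'
  A' → α₁ A' | ... | α_m A' | ε

L → + + becomes L → + + L'
L → * + becomes L → * + L'
L → L * becomes L' → * L'
Add L' → ε

Resulting grammar:
L → + + L'
L → * + L'
L' → * L'
L' → ε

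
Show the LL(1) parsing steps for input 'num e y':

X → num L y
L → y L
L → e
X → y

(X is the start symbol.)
LL(1) parsing maintains a stack (initially the start symbol over $) and the input. At each step: if the stack top is a terminal, match it against the current input token; if it is a non-terminal N, replace it with the RHS of M[N, lookahead] (the unique production whose predict set contains the lookahead).

Stack is shown with the top on the left.

Stack      Input      Action
----------------------------
X $        num e y $  output X → num L y
num L y $  num e y $  match 'num'
L y $      e y $      output L → e
e y $      e y $      match 'e'
y $        y $        match 'y'
$          $          accept

The string is accepted.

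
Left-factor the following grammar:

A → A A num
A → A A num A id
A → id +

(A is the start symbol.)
Left-factoring transforms A → αβ₁ | αβ₂ into A → αA' and A' → β₁ | β₂
(α is the longest common prefix among the alternatives). Repeat until
no nonterminal has two alternatives with a common prefix.

Round 1: A has alternatives sharing prefix 'A A num'. Introduce A': A → A A num A'
  Add: A' → ε
  Add: A' → A id

No remaining common prefixes — done.

Resulting grammar:
A → A A num A'
A' → ε
A' → A id
A → id +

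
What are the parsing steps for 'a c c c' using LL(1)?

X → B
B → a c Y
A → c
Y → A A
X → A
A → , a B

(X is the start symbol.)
Stack is shown with the top on the left.

Stack    Input      Action
--------------------------
X $      a c c c $  output X → B
B $      a c c c $  output B → a c Y
a c Y $  a c c c $  match 'a'
c Y $    c c c $    match 'c'
Y $      c c $      output Y → A A
A A $    c c $      output A → c
c A $    c c $      match 'c'
A $      c $        output A → c
c $      c $        match 'c'
$        $          accept

The string is accepted.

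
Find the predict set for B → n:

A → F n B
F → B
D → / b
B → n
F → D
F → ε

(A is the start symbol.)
PREDICT(B → n) = (FIRST(RHS) \ {ε}) ∪ (FOLLOW(B) if ε ∈ FIRST(RHS), i.e. RHS ⇒* ε)
FIRST(n) = { 'n' }
ε ∉ FIRST(n), so FOLLOW(B) is not added.
PREDICT(B → n) = { 'n' }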